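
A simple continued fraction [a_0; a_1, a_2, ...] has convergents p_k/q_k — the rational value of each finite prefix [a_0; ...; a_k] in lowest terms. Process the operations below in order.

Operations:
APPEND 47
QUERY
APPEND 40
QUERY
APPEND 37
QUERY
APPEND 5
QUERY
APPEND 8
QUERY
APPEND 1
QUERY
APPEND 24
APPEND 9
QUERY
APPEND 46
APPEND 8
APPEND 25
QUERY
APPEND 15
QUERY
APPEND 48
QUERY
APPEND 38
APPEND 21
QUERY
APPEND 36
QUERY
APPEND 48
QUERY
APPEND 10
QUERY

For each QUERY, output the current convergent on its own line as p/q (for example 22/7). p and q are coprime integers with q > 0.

APPEND 47: p_0 = 47·1 + 0 = 47, q_0 = 47·0 + 1 = 1 → 47/1
APPEND 40: p_1 = 40·47 + 1 = 1881, q_1 = 40·1 + 0 = 40 → 1881/40
APPEND 37: p_2 = 37·1881 + 47 = 69644, q_2 = 37·40 + 1 = 1481 → 69644/1481
APPEND 5: p_3 = 5·69644 + 1881 = 350101, q_3 = 5·1481 + 40 = 7445 → 350101/7445
APPEND 8: p_4 = 8·350101 + 69644 = 2870452, q_4 = 8·7445 + 1481 = 61041 → 2870452/61041
APPEND 1: p_5 = 1·2870452 + 350101 = 3220553, q_5 = 1·61041 + 7445 = 68486 → 3220553/68486
APPEND 24: p_6 = 24·3220553 + 2870452 = 80163724, q_6 = 24·68486 + 61041 = 1704705 → 80163724/1704705
APPEND 9: p_7 = 9·80163724 + 3220553 = 724694069, q_7 = 9·1704705 + 68486 = 15410831 → 724694069/15410831
APPEND 46: p_8 = 46·724694069 + 80163724 = 33416090898, q_8 = 46·15410831 + 1704705 = 710602931 → 33416090898/710602931
APPEND 8: p_9 = 8·33416090898 + 724694069 = 268053421253, q_9 = 8·710602931 + 15410831 = 5700234279 → 268053421253/5700234279
APPEND 25: p_10 = 25·268053421253 + 33416090898 = 6734751622223, q_10 = 25·5700234279 + 710602931 = 143216459906 → 6734751622223/143216459906
APPEND 15: p_11 = 15·6734751622223 + 268053421253 = 101289327754598, q_11 = 15·143216459906 + 5700234279 = 2153947132869 → 101289327754598/2153947132869
APPEND 48: p_12 = 48·101289327754598 + 6734751622223 = 4868622483842927, q_12 = 48·2153947132869 + 143216459906 = 103532678837618 → 4868622483842927/103532678837618
APPEND 38: p_13 = 38·4868622483842927 + 101289327754598 = 185108943713785824, q_13 = 38·103532678837618 + 2153947132869 = 3936395742962353 → 185108943713785824/3936395742962353
APPEND 21: p_14 = 21·185108943713785824 + 4868622483842927 = 3892156440473345231, q_14 = 21·3936395742962353 + 103532678837618 = 82767843281047031 → 3892156440473345231/82767843281047031
APPEND 36: p_15 = 36·3892156440473345231 + 185108943713785824 = 140302740800754214140, q_15 = 36·82767843281047031 + 3936395742962353 = 2983578753860655469 → 140302740800754214140/2983578753860655469
APPEND 48: p_16 = 48·140302740800754214140 + 3892156440473345231 = 6738423714876675623951, q_16 = 48·2983578753860655469 + 82767843281047031 = 143294548028592509543 → 6738423714876675623951/143294548028592509543
APPEND 10: p_17 = 10·6738423714876675623951 + 140302740800754214140 = 67524539889567510453650, q_17 = 10·143294548028592509543 + 2983578753860655469 = 1435929059039785750899 → 67524539889567510453650/1435929059039785750899

47/1
1881/40
69644/1481
350101/7445
2870452/61041
3220553/68486
724694069/15410831
6734751622223/143216459906
101289327754598/2153947132869
4868622483842927/103532678837618
3892156440473345231/82767843281047031
140302740800754214140/2983578753860655469
6738423714876675623951/143294548028592509543
67524539889567510453650/1435929059039785750899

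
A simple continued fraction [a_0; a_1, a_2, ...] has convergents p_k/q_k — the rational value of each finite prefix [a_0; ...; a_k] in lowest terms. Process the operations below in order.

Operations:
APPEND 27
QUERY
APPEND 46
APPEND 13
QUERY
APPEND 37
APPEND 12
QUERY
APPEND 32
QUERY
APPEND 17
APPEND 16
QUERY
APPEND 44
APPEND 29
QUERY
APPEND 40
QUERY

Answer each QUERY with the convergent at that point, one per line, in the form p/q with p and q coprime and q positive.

27/1
16186/599
7217686/267107
231566077/8569633
63333021997/2343783521
80990640479024/2997244131489
3242416215969823/119993037685352

APPEND 27: p_0 = 27·1 + 0 = 27, q_0 = 27·0 + 1 = 1 → 27/1
APPEND 46: p_1 = 46·27 + 1 = 1243, q_1 = 46·1 + 0 = 46 → 1243/46
APPEND 13: p_2 = 13·1243 + 27 = 16186, q_2 = 13·46 + 1 = 599 → 16186/599
APPEND 37: p_3 = 37·16186 + 1243 = 600125, q_3 = 37·599 + 46 = 22209 → 600125/22209
APPEND 12: p_4 = 12·600125 + 16186 = 7217686, q_4 = 12·22209 + 599 = 267107 → 7217686/267107
APPEND 32: p_5 = 32·7217686 + 600125 = 231566077, q_5 = 32·267107 + 22209 = 8569633 → 231566077/8569633
APPEND 17: p_6 = 17·231566077 + 7217686 = 3943840995, q_6 = 17·8569633 + 267107 = 145950868 → 3943840995/145950868
APPEND 16: p_7 = 16·3943840995 + 231566077 = 63333021997, q_7 = 16·145950868 + 8569633 = 2343783521 → 63333021997/2343783521
APPEND 44: p_8 = 44·63333021997 + 3943840995 = 2790596808863, q_8 = 44·2343783521 + 145950868 = 103272425792 → 2790596808863/103272425792
APPEND 29: p_9 = 29·2790596808863 + 63333021997 = 80990640479024, q_9 = 29·103272425792 + 2343783521 = 2997244131489 → 80990640479024/2997244131489
APPEND 40: p_10 = 40·80990640479024 + 2790596808863 = 3242416215969823, q_10 = 40·2997244131489 + 103272425792 = 119993037685352 → 3242416215969823/119993037685352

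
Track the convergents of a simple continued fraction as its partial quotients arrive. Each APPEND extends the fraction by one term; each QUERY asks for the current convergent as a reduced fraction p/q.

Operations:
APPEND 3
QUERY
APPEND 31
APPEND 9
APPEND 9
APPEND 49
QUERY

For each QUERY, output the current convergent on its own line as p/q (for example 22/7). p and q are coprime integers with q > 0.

APPEND 3: p_0 = 3·1 + 0 = 3, q_0 = 3·0 + 1 = 1 → 3/1
APPEND 31: p_1 = 31·3 + 1 = 94, q_1 = 31·1 + 0 = 31 → 94/31
APPEND 9: p_2 = 9·94 + 3 = 849, q_2 = 9·31 + 1 = 280 → 849/280
APPEND 9: p_3 = 9·849 + 94 = 7735, q_3 = 9·280 + 31 = 2551 → 7735/2551
APPEND 49: p_4 = 49·7735 + 849 = 379864, q_4 = 49·2551 + 280 = 125279 → 379864/125279

3/1
379864/125279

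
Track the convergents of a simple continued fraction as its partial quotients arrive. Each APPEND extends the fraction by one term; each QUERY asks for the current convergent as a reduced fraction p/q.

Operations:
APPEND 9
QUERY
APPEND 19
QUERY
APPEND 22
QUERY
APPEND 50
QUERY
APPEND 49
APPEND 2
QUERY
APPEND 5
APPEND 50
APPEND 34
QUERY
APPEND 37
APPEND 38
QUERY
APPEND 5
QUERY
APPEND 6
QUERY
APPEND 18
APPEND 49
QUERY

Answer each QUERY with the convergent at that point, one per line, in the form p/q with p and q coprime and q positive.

9/1
172/19
3793/419
189822/20969
18799964/2076769
176360818367/19481988391
248336665133901/27432918898859
1248213859993598/137886000728781
7737619825095489/854748923271545
6893480784699003089/761499713284484504

APPEND 9: p_0 = 9·1 + 0 = 9, q_0 = 9·0 + 1 = 1 → 9/1
APPEND 19: p_1 = 19·9 + 1 = 172, q_1 = 19·1 + 0 = 19 → 172/19
APPEND 22: p_2 = 22·172 + 9 = 3793, q_2 = 22·19 + 1 = 419 → 3793/419
APPEND 50: p_3 = 50·3793 + 172 = 189822, q_3 = 50·419 + 19 = 20969 → 189822/20969
APPEND 49: p_4 = 49·189822 + 3793 = 9305071, q_4 = 49·20969 + 419 = 1027900 → 9305071/1027900
APPEND 2: p_5 = 2·9305071 + 189822 = 18799964, q_5 = 2·1027900 + 20969 = 2076769 → 18799964/2076769
APPEND 5: p_6 = 5·18799964 + 9305071 = 103304891, q_6 = 5·2076769 + 1027900 = 11411745 → 103304891/11411745
APPEND 50: p_7 = 50·103304891 + 18799964 = 5184044514, q_7 = 50·11411745 + 2076769 = 572664019 → 5184044514/572664019
APPEND 34: p_8 = 34·5184044514 + 103304891 = 176360818367, q_8 = 34·572664019 + 11411745 = 19481988391 → 176360818367/19481988391
APPEND 37: p_9 = 37·176360818367 + 5184044514 = 6530534324093, q_9 = 37·19481988391 + 572664019 = 721406234486 → 6530534324093/721406234486
APPEND 38: p_10 = 38·6530534324093 + 176360818367 = 248336665133901, q_10 = 38·721406234486 + 19481988391 = 27432918898859 → 248336665133901/27432918898859
APPEND 5: p_11 = 5·248336665133901 + 6530534324093 = 1248213859993598, q_11 = 5·27432918898859 + 721406234486 = 137886000728781 → 1248213859993598/137886000728781
APPEND 6: p_12 = 6·1248213859993598 + 248336665133901 = 7737619825095489, q_12 = 6·137886000728781 + 27432918898859 = 854748923271545 → 7737619825095489/854748923271545
APPEND 18: p_13 = 18·7737619825095489 + 1248213859993598 = 140525370711712400, q_13 = 18·854748923271545 + 137886000728781 = 15523366619616591 → 140525370711712400/15523366619616591
APPEND 49: p_14 = 49·140525370711712400 + 7737619825095489 = 6893480784699003089, q_14 = 49·15523366619616591 + 854748923271545 = 761499713284484504 → 6893480784699003089/761499713284484504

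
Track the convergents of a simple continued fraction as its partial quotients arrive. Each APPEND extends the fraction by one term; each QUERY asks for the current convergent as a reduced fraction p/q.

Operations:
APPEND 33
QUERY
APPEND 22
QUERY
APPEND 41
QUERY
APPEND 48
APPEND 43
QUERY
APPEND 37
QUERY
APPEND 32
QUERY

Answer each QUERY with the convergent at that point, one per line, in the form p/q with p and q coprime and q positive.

33/1
727/22
29840/903
61650861/1865641
2282514904/69072083
73102127789/2212172297

APPEND 33: p_0 = 33·1 + 0 = 33, q_0 = 33·0 + 1 = 1 → 33/1
APPEND 22: p_1 = 22·33 + 1 = 727, q_1 = 22·1 + 0 = 22 → 727/22
APPEND 41: p_2 = 41·727 + 33 = 29840, q_2 = 41·22 + 1 = 903 → 29840/903
APPEND 48: p_3 = 48·29840 + 727 = 1433047, q_3 = 48·903 + 22 = 43366 → 1433047/43366
APPEND 43: p_4 = 43·1433047 + 29840 = 61650861, q_4 = 43·43366 + 903 = 1865641 → 61650861/1865641
APPEND 37: p_5 = 37·61650861 + 1433047 = 2282514904, q_5 = 37·1865641 + 43366 = 69072083 → 2282514904/69072083
APPEND 32: p_6 = 32·2282514904 + 61650861 = 73102127789, q_6 = 32·69072083 + 1865641 = 2212172297 → 73102127789/2212172297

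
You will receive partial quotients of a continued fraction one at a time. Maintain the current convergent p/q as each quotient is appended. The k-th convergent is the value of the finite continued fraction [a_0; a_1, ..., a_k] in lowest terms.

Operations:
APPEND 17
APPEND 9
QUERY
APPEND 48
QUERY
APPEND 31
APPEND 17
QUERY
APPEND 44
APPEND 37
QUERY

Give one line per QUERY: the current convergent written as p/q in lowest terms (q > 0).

154/9
7409/433
3914570/228777
6385338351/373174717

APPEND 17: p_0 = 17·1 + 0 = 17, q_0 = 17·0 + 1 = 1 → 17/1
APPEND 9: p_1 = 9·17 + 1 = 154, q_1 = 9·1 + 0 = 9 → 154/9
APPEND 48: p_2 = 48·154 + 17 = 7409, q_2 = 48·9 + 1 = 433 → 7409/433
APPEND 31: p_3 = 31·7409 + 154 = 229833, q_3 = 31·433 + 9 = 13432 → 229833/13432
APPEND 17: p_4 = 17·229833 + 7409 = 3914570, q_4 = 17·13432 + 433 = 228777 → 3914570/228777
APPEND 44: p_5 = 44·3914570 + 229833 = 172470913, q_5 = 44·228777 + 13432 = 10079620 → 172470913/10079620
APPEND 37: p_6 = 37·172470913 + 3914570 = 6385338351, q_6 = 37·10079620 + 228777 = 373174717 → 6385338351/373174717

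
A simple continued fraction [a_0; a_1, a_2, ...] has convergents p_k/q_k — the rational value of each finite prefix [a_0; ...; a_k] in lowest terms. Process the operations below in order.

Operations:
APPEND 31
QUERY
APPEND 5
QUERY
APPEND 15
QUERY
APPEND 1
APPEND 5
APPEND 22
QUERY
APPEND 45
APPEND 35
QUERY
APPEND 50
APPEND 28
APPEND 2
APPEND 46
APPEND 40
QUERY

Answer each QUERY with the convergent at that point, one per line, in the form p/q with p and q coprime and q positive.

31/1
156/5
2371/76
332659/10663
524795794/16821723
2786455894349845/89316625137568

APPEND 31: p_0 = 31·1 + 0 = 31, q_0 = 31·0 + 1 = 1 → 31/1
APPEND 5: p_1 = 5·31 + 1 = 156, q_1 = 5·1 + 0 = 5 → 156/5
APPEND 15: p_2 = 15·156 + 31 = 2371, q_2 = 15·5 + 1 = 76 → 2371/76
APPEND 1: p_3 = 1·2371 + 156 = 2527, q_3 = 1·76 + 5 = 81 → 2527/81
APPEND 5: p_4 = 5·2527 + 2371 = 15006, q_4 = 5·81 + 76 = 481 → 15006/481
APPEND 22: p_5 = 22·15006 + 2527 = 332659, q_5 = 22·481 + 81 = 10663 → 332659/10663
APPEND 45: p_6 = 45·332659 + 15006 = 14984661, q_6 = 45·10663 + 481 = 480316 → 14984661/480316
APPEND 35: p_7 = 35·14984661 + 332659 = 524795794, q_7 = 35·480316 + 10663 = 16821723 → 524795794/16821723
APPEND 50: p_8 = 50·524795794 + 14984661 = 26254774361, q_8 = 50·16821723 + 480316 = 841566466 → 26254774361/841566466
APPEND 28: p_9 = 28·26254774361 + 524795794 = 735658477902, q_9 = 28·841566466 + 16821723 = 23580682771 → 735658477902/23580682771
APPEND 2: p_10 = 2·735658477902 + 26254774361 = 1497571730165, q_10 = 2·23580682771 + 841566466 = 48002932008 → 1497571730165/48002932008
APPEND 46: p_11 = 46·1497571730165 + 735658477902 = 69623958065492, q_11 = 46·48002932008 + 23580682771 = 2231715555139 → 69623958065492/2231715555139
APPEND 40: p_12 = 40·69623958065492 + 1497571730165 = 2786455894349845, q_12 = 40·2231715555139 + 48002932008 = 89316625137568 → 2786455894349845/89316625137568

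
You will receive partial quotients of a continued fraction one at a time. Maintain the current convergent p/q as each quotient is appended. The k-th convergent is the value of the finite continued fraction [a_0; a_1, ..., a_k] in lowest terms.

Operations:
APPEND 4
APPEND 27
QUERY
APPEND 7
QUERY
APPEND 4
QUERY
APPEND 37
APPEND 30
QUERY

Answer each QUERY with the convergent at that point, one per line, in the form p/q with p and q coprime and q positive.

109/27
767/190
3177/787
3552657/880057

APPEND 4: p_0 = 4·1 + 0 = 4, q_0 = 4·0 + 1 = 1 → 4/1
APPEND 27: p_1 = 27·4 + 1 = 109, q_1 = 27·1 + 0 = 27 → 109/27
APPEND 7: p_2 = 7·109 + 4 = 767, q_2 = 7·27 + 1 = 190 → 767/190
APPEND 4: p_3 = 4·767 + 109 = 3177, q_3 = 4·190 + 27 = 787 → 3177/787
APPEND 37: p_4 = 37·3177 + 767 = 118316, q_4 = 37·787 + 190 = 29309 → 118316/29309
APPEND 30: p_5 = 30·118316 + 3177 = 3552657, q_5 = 30·29309 + 787 = 880057 → 3552657/880057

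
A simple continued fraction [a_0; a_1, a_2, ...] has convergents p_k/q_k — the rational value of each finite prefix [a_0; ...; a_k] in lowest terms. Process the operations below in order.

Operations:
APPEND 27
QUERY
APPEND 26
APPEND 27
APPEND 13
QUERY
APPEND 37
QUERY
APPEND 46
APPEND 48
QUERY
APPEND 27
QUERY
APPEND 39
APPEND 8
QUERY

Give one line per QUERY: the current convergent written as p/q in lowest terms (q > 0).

APPEND 27: p_0 = 27·1 + 0 = 27, q_0 = 27·0 + 1 = 1 → 27/1
APPEND 26: p_1 = 26·27 + 1 = 703, q_1 = 26·1 + 0 = 26 → 703/26
APPEND 27: p_2 = 27·703 + 27 = 19008, q_2 = 27·26 + 1 = 703 → 19008/703
APPEND 13: p_3 = 13·19008 + 703 = 247807, q_3 = 13·703 + 26 = 9165 → 247807/9165
APPEND 37: p_4 = 37·247807 + 19008 = 9187867, q_4 = 37·9165 + 703 = 339808 → 9187867/339808
APPEND 46: p_5 = 46·9187867 + 247807 = 422889689, q_5 = 46·339808 + 9165 = 15640333 → 422889689/15640333
APPEND 48: p_6 = 48·422889689 + 9187867 = 20307892939, q_6 = 48·15640333 + 339808 = 751075792 → 20307892939/751075792
APPEND 27: p_7 = 27·20307892939 + 422889689 = 548735999042, q_7 = 27·751075792 + 15640333 = 20294686717 → 548735999042/20294686717
APPEND 39: p_8 = 39·548735999042 + 20307892939 = 21421011855577, q_8 = 39·20294686717 + 751075792 = 792243857755 → 21421011855577/792243857755
APPEND 8: p_9 = 8·21421011855577 + 548735999042 = 171916830843658, q_9 = 8·792243857755 + 20294686717 = 6358245548757 → 171916830843658/6358245548757

27/1
247807/9165
9187867/339808
20307892939/751075792
548735999042/20294686717
171916830843658/6358245548757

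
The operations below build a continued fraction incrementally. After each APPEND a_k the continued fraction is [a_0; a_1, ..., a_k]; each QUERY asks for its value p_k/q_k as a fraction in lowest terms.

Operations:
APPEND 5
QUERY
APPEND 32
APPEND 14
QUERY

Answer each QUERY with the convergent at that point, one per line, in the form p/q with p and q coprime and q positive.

APPEND 5: p_0 = 5·1 + 0 = 5, q_0 = 5·0 + 1 = 1 → 5/1
APPEND 32: p_1 = 32·5 + 1 = 161, q_1 = 32·1 + 0 = 32 → 161/32
APPEND 14: p_2 = 14·161 + 5 = 2259, q_2 = 14·32 + 1 = 449 → 2259/449

5/1
2259/449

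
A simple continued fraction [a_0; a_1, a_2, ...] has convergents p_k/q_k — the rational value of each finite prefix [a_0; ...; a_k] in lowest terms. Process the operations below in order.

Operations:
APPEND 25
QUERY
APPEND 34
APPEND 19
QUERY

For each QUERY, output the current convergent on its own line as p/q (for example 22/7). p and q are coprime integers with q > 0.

25/1
16194/647

APPEND 25: p_0 = 25·1 + 0 = 25, q_0 = 25·0 + 1 = 1 → 25/1
APPEND 34: p_1 = 34·25 + 1 = 851, q_1 = 34·1 + 0 = 34 → 851/34
APPEND 19: p_2 = 19·851 + 25 = 16194, q_2 = 19·34 + 1 = 647 → 16194/647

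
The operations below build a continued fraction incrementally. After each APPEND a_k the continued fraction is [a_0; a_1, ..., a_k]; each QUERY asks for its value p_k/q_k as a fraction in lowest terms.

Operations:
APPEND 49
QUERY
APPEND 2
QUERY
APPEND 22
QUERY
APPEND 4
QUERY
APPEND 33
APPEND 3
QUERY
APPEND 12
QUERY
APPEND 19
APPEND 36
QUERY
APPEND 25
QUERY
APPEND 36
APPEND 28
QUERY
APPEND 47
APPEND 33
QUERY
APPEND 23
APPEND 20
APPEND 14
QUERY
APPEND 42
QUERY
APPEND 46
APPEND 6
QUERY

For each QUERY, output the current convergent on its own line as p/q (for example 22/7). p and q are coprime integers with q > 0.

49/1
99/2
2227/45
9007/182
907381/18335
11188030/226071
7696466266/155518695
192625136601/3892281059
194574263885857/3931666111991
302208350196518830/6106574967825059
1959975177284581851771/39604250998959918419
82458458534045113338632/1666197371588181933717
22852752864994203885911690/461774297435920155150123

APPEND 49: p_0 = 49·1 + 0 = 49, q_0 = 49·0 + 1 = 1 → 49/1
APPEND 2: p_1 = 2·49 + 1 = 99, q_1 = 2·1 + 0 = 2 → 99/2
APPEND 22: p_2 = 22·99 + 49 = 2227, q_2 = 22·2 + 1 = 45 → 2227/45
APPEND 4: p_3 = 4·2227 + 99 = 9007, q_3 = 4·45 + 2 = 182 → 9007/182
APPEND 33: p_4 = 33·9007 + 2227 = 299458, q_4 = 33·182 + 45 = 6051 → 299458/6051
APPEND 3: p_5 = 3·299458 + 9007 = 907381, q_5 = 3·6051 + 182 = 18335 → 907381/18335
APPEND 12: p_6 = 12·907381 + 299458 = 11188030, q_6 = 12·18335 + 6051 = 226071 → 11188030/226071
APPEND 19: p_7 = 19·11188030 + 907381 = 213479951, q_7 = 19·226071 + 18335 = 4313684 → 213479951/4313684
APPEND 36: p_8 = 36·213479951 + 11188030 = 7696466266, q_8 = 36·4313684 + 226071 = 155518695 → 7696466266/155518695
APPEND 25: p_9 = 25·7696466266 + 213479951 = 192625136601, q_9 = 25·155518695 + 4313684 = 3892281059 → 192625136601/3892281059
APPEND 36: p_10 = 36·192625136601 + 7696466266 = 6942201383902, q_10 = 36·3892281059 + 155518695 = 140277636819 → 6942201383902/140277636819
APPEND 28: p_11 = 28·6942201383902 + 192625136601 = 194574263885857, q_11 = 28·140277636819 + 3892281059 = 3931666111991 → 194574263885857/3931666111991
APPEND 47: p_12 = 47·194574263885857 + 6942201383902 = 9151932604019181, q_12 = 47·3931666111991 + 140277636819 = 184928584900396 → 9151932604019181/184928584900396
APPEND 33: p_13 = 33·9151932604019181 + 194574263885857 = 302208350196518830, q_13 = 33·184928584900396 + 3931666111991 = 6106574967825059 → 302208350196518830/6106574967825059
APPEND 23: p_14 = 23·302208350196518830 + 9151932604019181 = 6959943987123952271, q_14 = 23·6106574967825059 + 184928584900396 = 140636152844876753 → 6959943987123952271/140636152844876753
APPEND 20: p_15 = 20·6959943987123952271 + 302208350196518830 = 139501088092675564250, q_15 = 20·140636152844876753 + 6106574967825059 = 2818829631865360119 → 139501088092675564250/2818829631865360119
APPEND 14: p_16 = 14·139501088092675564250 + 6959943987123952271 = 1959975177284581851771, q_16 = 14·2818829631865360119 + 140636152844876753 = 39604250998959918419 → 1959975177284581851771/39604250998959918419
APPEND 42: p_17 = 42·1959975177284581851771 + 139501088092675564250 = 82458458534045113338632, q_17 = 42·39604250998959918419 + 2818829631865360119 = 1666197371588181933717 → 82458458534045113338632/1666197371588181933717
APPEND 46: p_18 = 46·82458458534045113338632 + 1959975177284581851771 = 3795049067743359795428843, q_18 = 46·1666197371588181933717 + 39604250998959918419 = 76684683344055328869401 → 3795049067743359795428843/76684683344055328869401
APPEND 6: p_19 = 6·3795049067743359795428843 + 82458458534045113338632 = 22852752864994203885911690, q_19 = 6·76684683344055328869401 + 1666197371588181933717 = 461774297435920155150123 → 22852752864994203885911690/461774297435920155150123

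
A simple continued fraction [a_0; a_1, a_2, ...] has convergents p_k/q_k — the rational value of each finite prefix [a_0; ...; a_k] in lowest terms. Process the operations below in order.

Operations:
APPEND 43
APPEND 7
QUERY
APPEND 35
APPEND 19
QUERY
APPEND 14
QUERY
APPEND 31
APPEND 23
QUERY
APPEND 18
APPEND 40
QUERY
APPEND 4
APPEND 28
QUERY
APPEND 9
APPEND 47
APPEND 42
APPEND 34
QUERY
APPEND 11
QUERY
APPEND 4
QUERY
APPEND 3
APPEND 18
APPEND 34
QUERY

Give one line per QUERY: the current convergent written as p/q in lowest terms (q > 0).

APPEND 43: p_0 = 43·1 + 0 = 43, q_0 = 43·0 + 1 = 1 → 43/1
APPEND 7: p_1 = 7·43 + 1 = 302, q_1 = 7·1 + 0 = 7 → 302/7
APPEND 35: p_2 = 35·302 + 43 = 10613, q_2 = 35·7 + 1 = 246 → 10613/246
APPEND 19: p_3 = 19·10613 + 302 = 201949, q_3 = 19·246 + 7 = 4681 → 201949/4681
APPEND 14: p_4 = 14·201949 + 10613 = 2837899, q_4 = 14·4681 + 246 = 65780 → 2837899/65780
APPEND 31: p_5 = 31·2837899 + 201949 = 88176818, q_5 = 31·65780 + 4681 = 2043861 → 88176818/2043861
APPEND 23: p_6 = 23·88176818 + 2837899 = 2030904713, q_6 = 23·2043861 + 65780 = 47074583 → 2030904713/47074583
APPEND 18: p_7 = 18·2030904713 + 88176818 = 36644461652, q_7 = 18·47074583 + 2043861 = 849386355 → 36644461652/849386355
APPEND 40: p_8 = 40·36644461652 + 2030904713 = 1467809370793, q_8 = 40·849386355 + 47074583 = 34022528783 → 1467809370793/34022528783
APPEND 4: p_9 = 4·1467809370793 + 36644461652 = 5907881944824, q_9 = 4·34022528783 + 849386355 = 136939501487 → 5907881944824/136939501487
APPEND 28: p_10 = 28·5907881944824 + 1467809370793 = 166888503825865, q_10 = 28·136939501487 + 34022528783 = 3868328570419 → 166888503825865/3868328570419
APPEND 9: p_11 = 9·166888503825865 + 5907881944824 = 1507904416377609, q_11 = 9·3868328570419 + 136939501487 = 34951896635258 → 1507904416377609/34951896635258
APPEND 47: p_12 = 47·1507904416377609 + 166888503825865 = 71038396073573488, q_12 = 47·34951896635258 + 3868328570419 = 1646607470427545 → 71038396073573488/1646607470427545
APPEND 42: p_13 = 42·71038396073573488 + 1507904416377609 = 2985120539506464105, q_13 = 42·1646607470427545 + 34951896635258 = 69192465654592148 → 2985120539506464105/69192465654592148
APPEND 34: p_14 = 34·2985120539506464105 + 71038396073573488 = 101565136739293353058, q_14 = 34·69192465654592148 + 1646607470427545 = 2354190439726560577 → 101565136739293353058/2354190439726560577
APPEND 11: p_15 = 11·101565136739293353058 + 2985120539506464105 = 1120201624671733347743, q_15 = 11·2354190439726560577 + 69192465654592148 = 25965287302646758495 → 1120201624671733347743/25965287302646758495
APPEND 4: p_16 = 4·1120201624671733347743 + 101565136739293353058 = 4582371635426226744030, q_16 = 4·25965287302646758495 + 2354190439726560577 = 106215339650313594557 → 4582371635426226744030/106215339650313594557
APPEND 3: p_17 = 3·4582371635426226744030 + 1120201624671733347743 = 14867316530950413579833, q_17 = 3·106215339650313594557 + 25965287302646758495 = 344611306253587542166 → 14867316530950413579833/344611306253587542166
APPEND 18: p_18 = 18·14867316530950413579833 + 4582371635426226744030 = 272194069192533671181024, q_18 = 18·344611306253587542166 + 106215339650313594557 = 6309218852214889353545 → 272194069192533671181024/6309218852214889353545
APPEND 34: p_19 = 34·272194069192533671181024 + 14867316530950413579833 = 9269465669077095233734649, q_19 = 34·6309218852214889353545 + 344611306253587542166 = 214858052281559825562696 → 9269465669077095233734649/214858052281559825562696

302/7
201949/4681
2837899/65780
2030904713/47074583
1467809370793/34022528783
166888503825865/3868328570419
101565136739293353058/2354190439726560577
1120201624671733347743/25965287302646758495
4582371635426226744030/106215339650313594557
9269465669077095233734649/214858052281559825562696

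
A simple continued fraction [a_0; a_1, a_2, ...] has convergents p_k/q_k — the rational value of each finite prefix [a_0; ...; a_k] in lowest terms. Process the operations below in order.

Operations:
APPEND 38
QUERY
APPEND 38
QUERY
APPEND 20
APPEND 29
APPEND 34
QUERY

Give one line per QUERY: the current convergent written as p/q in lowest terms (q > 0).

APPEND 38: p_0 = 38·1 + 0 = 38, q_0 = 38·0 + 1 = 1 → 38/1
APPEND 38: p_1 = 38·38 + 1 = 1445, q_1 = 38·1 + 0 = 38 → 1445/38
APPEND 20: p_2 = 20·1445 + 38 = 28938, q_2 = 20·38 + 1 = 761 → 28938/761
APPEND 29: p_3 = 29·28938 + 1445 = 840647, q_3 = 29·761 + 38 = 22107 → 840647/22107
APPEND 34: p_4 = 34·840647 + 28938 = 28610936, q_4 = 34·22107 + 761 = 752399 → 28610936/752399

38/1
1445/38
28610936/752399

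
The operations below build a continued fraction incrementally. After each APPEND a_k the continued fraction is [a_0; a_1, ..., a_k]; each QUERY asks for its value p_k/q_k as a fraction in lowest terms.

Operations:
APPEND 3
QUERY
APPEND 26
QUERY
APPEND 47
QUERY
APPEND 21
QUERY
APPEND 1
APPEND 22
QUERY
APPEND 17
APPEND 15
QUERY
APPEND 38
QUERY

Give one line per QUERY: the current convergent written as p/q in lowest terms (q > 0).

3/1
79/26
3716/1223
78115/25709
1878397/618213
482097097/158666508
18351704266/6039863857

APPEND 3: p_0 = 3·1 + 0 = 3, q_0 = 3·0 + 1 = 1 → 3/1
APPEND 26: p_1 = 26·3 + 1 = 79, q_1 = 26·1 + 0 = 26 → 79/26
APPEND 47: p_2 = 47·79 + 3 = 3716, q_2 = 47·26 + 1 = 1223 → 3716/1223
APPEND 21: p_3 = 21·3716 + 79 = 78115, q_3 = 21·1223 + 26 = 25709 → 78115/25709
APPEND 1: p_4 = 1·78115 + 3716 = 81831, q_4 = 1·25709 + 1223 = 26932 → 81831/26932
APPEND 22: p_5 = 22·81831 + 78115 = 1878397, q_5 = 22·26932 + 25709 = 618213 → 1878397/618213
APPEND 17: p_6 = 17·1878397 + 81831 = 32014580, q_6 = 17·618213 + 26932 = 10536553 → 32014580/10536553
APPEND 15: p_7 = 15·32014580 + 1878397 = 482097097, q_7 = 15·10536553 + 618213 = 158666508 → 482097097/158666508
APPEND 38: p_8 = 38·482097097 + 32014580 = 18351704266, q_8 = 38·158666508 + 10536553 = 6039863857 → 18351704266/6039863857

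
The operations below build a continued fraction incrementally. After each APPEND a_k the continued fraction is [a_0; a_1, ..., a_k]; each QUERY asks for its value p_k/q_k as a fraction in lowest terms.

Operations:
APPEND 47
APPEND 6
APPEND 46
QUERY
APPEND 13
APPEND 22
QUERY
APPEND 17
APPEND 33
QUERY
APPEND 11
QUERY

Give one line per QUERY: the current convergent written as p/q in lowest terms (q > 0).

APPEND 47: p_0 = 47·1 + 0 = 47, q_0 = 47·0 + 1 = 1 → 47/1
APPEND 6: p_1 = 6·47 + 1 = 283, q_1 = 6·1 + 0 = 6 → 283/6
APPEND 46: p_2 = 46·283 + 47 = 13065, q_2 = 46·6 + 1 = 277 → 13065/277
APPEND 13: p_3 = 13·13065 + 283 = 170128, q_3 = 13·277 + 6 = 3607 → 170128/3607
APPEND 22: p_4 = 22·170128 + 13065 = 3755881, q_4 = 22·3607 + 277 = 79631 → 3755881/79631
APPEND 17: p_5 = 17·3755881 + 170128 = 64020105, q_5 = 17·79631 + 3607 = 1357334 → 64020105/1357334
APPEND 33: p_6 = 33·64020105 + 3755881 = 2116419346, q_6 = 33·1357334 + 79631 = 44871653 → 2116419346/44871653
APPEND 11: p_7 = 11·2116419346 + 64020105 = 23344632911, q_7 = 11·44871653 + 1357334 = 494945517 → 23344632911/494945517

13065/277
3755881/79631
2116419346/44871653
23344632911/494945517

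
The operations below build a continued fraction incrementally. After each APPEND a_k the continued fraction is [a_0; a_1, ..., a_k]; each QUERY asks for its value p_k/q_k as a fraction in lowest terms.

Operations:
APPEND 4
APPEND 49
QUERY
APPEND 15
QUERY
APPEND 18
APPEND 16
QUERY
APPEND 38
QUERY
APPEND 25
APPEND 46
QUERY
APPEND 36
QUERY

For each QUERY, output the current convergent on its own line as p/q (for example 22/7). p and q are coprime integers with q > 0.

APPEND 4: p_0 = 4·1 + 0 = 4, q_0 = 4·0 + 1 = 1 → 4/1
APPEND 49: p_1 = 49·4 + 1 = 197, q_1 = 49·1 + 0 = 49 → 197/49
APPEND 15: p_2 = 15·197 + 4 = 2959, q_2 = 15·49 + 1 = 736 → 2959/736
APPEND 18: p_3 = 18·2959 + 197 = 53459, q_3 = 18·736 + 49 = 13297 → 53459/13297
APPEND 16: p_4 = 16·53459 + 2959 = 858303, q_4 = 16·13297 + 736 = 213488 → 858303/213488
APPEND 38: p_5 = 38·858303 + 53459 = 32668973, q_5 = 38·213488 + 13297 = 8125841 → 32668973/8125841
APPEND 25: p_6 = 25·32668973 + 858303 = 817582628, q_6 = 25·8125841 + 213488 = 203359513 → 817582628/203359513
APPEND 46: p_7 = 46·817582628 + 32668973 = 37641469861, q_7 = 46·203359513 + 8125841 = 9362663439 → 37641469861/9362663439
APPEND 36: p_8 = 36·37641469861 + 817582628 = 1355910497624, q_8 = 36·9362663439 + 203359513 = 337259243317 → 1355910497624/337259243317

197/49
2959/736
858303/213488
32668973/8125841
37641469861/9362663439
1355910497624/337259243317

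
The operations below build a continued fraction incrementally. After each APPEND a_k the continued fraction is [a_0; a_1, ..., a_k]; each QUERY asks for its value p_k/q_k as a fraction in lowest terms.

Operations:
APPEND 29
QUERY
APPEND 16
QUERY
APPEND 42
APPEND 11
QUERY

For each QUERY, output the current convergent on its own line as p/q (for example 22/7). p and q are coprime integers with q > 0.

APPEND 29: p_0 = 29·1 + 0 = 29, q_0 = 29·0 + 1 = 1 → 29/1
APPEND 16: p_1 = 16·29 + 1 = 465, q_1 = 16·1 + 0 = 16 → 465/16
APPEND 42: p_2 = 42·465 + 29 = 19559, q_2 = 42·16 + 1 = 673 → 19559/673
APPEND 11: p_3 = 11·19559 + 465 = 215614, q_3 = 11·673 + 16 = 7419 → 215614/7419

29/1
465/16
215614/7419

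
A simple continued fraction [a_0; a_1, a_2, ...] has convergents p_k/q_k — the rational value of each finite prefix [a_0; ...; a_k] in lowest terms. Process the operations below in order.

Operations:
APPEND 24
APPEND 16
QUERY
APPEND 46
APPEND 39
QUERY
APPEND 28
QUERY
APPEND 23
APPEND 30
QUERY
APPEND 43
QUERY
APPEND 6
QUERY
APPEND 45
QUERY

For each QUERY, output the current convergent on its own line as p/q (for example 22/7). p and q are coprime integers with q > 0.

385/16
692011/28759
19394042/805989
13422043352/557801169
577594619113/24004016773
3478989758030/144581901807
157132133730463/6530189598088

APPEND 24: p_0 = 24·1 + 0 = 24, q_0 = 24·0 + 1 = 1 → 24/1
APPEND 16: p_1 = 16·24 + 1 = 385, q_1 = 16·1 + 0 = 16 → 385/16
APPEND 46: p_2 = 46·385 + 24 = 17734, q_2 = 46·16 + 1 = 737 → 17734/737
APPEND 39: p_3 = 39·17734 + 385 = 692011, q_3 = 39·737 + 16 = 28759 → 692011/28759
APPEND 28: p_4 = 28·692011 + 17734 = 19394042, q_4 = 28·28759 + 737 = 805989 → 19394042/805989
APPEND 23: p_5 = 23·19394042 + 692011 = 446754977, q_5 = 23·805989 + 28759 = 18566506 → 446754977/18566506
APPEND 30: p_6 = 30·446754977 + 19394042 = 13422043352, q_6 = 30·18566506 + 805989 = 557801169 → 13422043352/557801169
APPEND 43: p_7 = 43·13422043352 + 446754977 = 577594619113, q_7 = 43·557801169 + 18566506 = 24004016773 → 577594619113/24004016773
APPEND 6: p_8 = 6·577594619113 + 13422043352 = 3478989758030, q_8 = 6·24004016773 + 557801169 = 144581901807 → 3478989758030/144581901807
APPEND 45: p_9 = 45·3478989758030 + 577594619113 = 157132133730463, q_9 = 45·144581901807 + 24004016773 = 6530189598088 → 157132133730463/6530189598088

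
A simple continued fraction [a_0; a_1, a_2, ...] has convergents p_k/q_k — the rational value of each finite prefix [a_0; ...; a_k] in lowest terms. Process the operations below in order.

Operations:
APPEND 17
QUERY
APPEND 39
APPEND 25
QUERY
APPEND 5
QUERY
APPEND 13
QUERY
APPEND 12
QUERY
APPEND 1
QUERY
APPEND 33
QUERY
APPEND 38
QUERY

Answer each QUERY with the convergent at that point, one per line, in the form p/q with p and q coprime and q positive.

17/1
16617/976
83749/4919
1105354/64923
13347997/783995
14453351/848918
490308580/28798289
18646179391/1095183900

APPEND 17: p_0 = 17·1 + 0 = 17, q_0 = 17·0 + 1 = 1 → 17/1
APPEND 39: p_1 = 39·17 + 1 = 664, q_1 = 39·1 + 0 = 39 → 664/39
APPEND 25: p_2 = 25·664 + 17 = 16617, q_2 = 25·39 + 1 = 976 → 16617/976
APPEND 5: p_3 = 5·16617 + 664 = 83749, q_3 = 5·976 + 39 = 4919 → 83749/4919
APPEND 13: p_4 = 13·83749 + 16617 = 1105354, q_4 = 13·4919 + 976 = 64923 → 1105354/64923
APPEND 12: p_5 = 12·1105354 + 83749 = 13347997, q_5 = 12·64923 + 4919 = 783995 → 13347997/783995
APPEND 1: p_6 = 1·13347997 + 1105354 = 14453351, q_6 = 1·783995 + 64923 = 848918 → 14453351/848918
APPEND 33: p_7 = 33·14453351 + 13347997 = 490308580, q_7 = 33·848918 + 783995 = 28798289 → 490308580/28798289
APPEND 38: p_8 = 38·490308580 + 14453351 = 18646179391, q_8 = 38·28798289 + 848918 = 1095183900 → 18646179391/1095183900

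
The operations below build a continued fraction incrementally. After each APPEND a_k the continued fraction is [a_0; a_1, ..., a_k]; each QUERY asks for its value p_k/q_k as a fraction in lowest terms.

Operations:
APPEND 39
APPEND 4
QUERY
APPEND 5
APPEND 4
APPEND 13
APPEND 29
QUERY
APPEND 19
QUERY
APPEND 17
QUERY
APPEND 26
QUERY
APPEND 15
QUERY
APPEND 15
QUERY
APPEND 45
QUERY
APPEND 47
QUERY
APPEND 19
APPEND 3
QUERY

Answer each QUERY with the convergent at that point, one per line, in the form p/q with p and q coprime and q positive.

APPEND 39: p_0 = 39·1 + 0 = 39, q_0 = 39·0 + 1 = 1 → 39/1
APPEND 4: p_1 = 4·39 + 1 = 157, q_1 = 4·1 + 0 = 4 → 157/4
APPEND 5: p_2 = 5·157 + 39 = 824, q_2 = 5·4 + 1 = 21 → 824/21
APPEND 4: p_3 = 4·824 + 157 = 3453, q_3 = 4·21 + 4 = 88 → 3453/88
APPEND 13: p_4 = 13·3453 + 824 = 45713, q_4 = 13·88 + 21 = 1165 → 45713/1165
APPEND 29: p_5 = 29·45713 + 3453 = 1329130, q_5 = 29·1165 + 88 = 33873 → 1329130/33873
APPEND 19: p_6 = 19·1329130 + 45713 = 25299183, q_6 = 19·33873 + 1165 = 644752 → 25299183/644752
APPEND 17: p_7 = 17·25299183 + 1329130 = 431415241, q_7 = 17·644752 + 33873 = 10994657 → 431415241/10994657
APPEND 26: p_8 = 26·431415241 + 25299183 = 11242095449, q_8 = 26·10994657 + 644752 = 286505834 → 11242095449/286505834
APPEND 15: p_9 = 15·11242095449 + 431415241 = 169062846976, q_9 = 15·286505834 + 10994657 = 4308582167 → 169062846976/4308582167
APPEND 15: p_10 = 15·169062846976 + 11242095449 = 2547184800089, q_10 = 15·4308582167 + 286505834 = 64915238339 → 2547184800089/64915238339
APPEND 45: p_11 = 45·2547184800089 + 169062846976 = 114792378850981, q_11 = 45·64915238339 + 4308582167 = 2925494307422 → 114792378850981/2925494307422
APPEND 47: p_12 = 47·114792378850981 + 2547184800089 = 5397788990796196, q_12 = 47·2925494307422 + 64915238339 = 137563147687173 → 5397788990796196/137563147687173
APPEND 19: p_13 = 19·5397788990796196 + 114792378850981 = 102672783203978705, q_13 = 19·137563147687173 + 2925494307422 = 2616625300363709 → 102672783203978705/2616625300363709
APPEND 3: p_14 = 3·102672783203978705 + 5397788990796196 = 313416138602732311, q_14 = 3·2616625300363709 + 137563147687173 = 7987439048778300 → 313416138602732311/7987439048778300

157/4
1329130/33873
25299183/644752
431415241/10994657
11242095449/286505834
169062846976/4308582167
2547184800089/64915238339
114792378850981/2925494307422
5397788990796196/137563147687173
313416138602732311/7987439048778300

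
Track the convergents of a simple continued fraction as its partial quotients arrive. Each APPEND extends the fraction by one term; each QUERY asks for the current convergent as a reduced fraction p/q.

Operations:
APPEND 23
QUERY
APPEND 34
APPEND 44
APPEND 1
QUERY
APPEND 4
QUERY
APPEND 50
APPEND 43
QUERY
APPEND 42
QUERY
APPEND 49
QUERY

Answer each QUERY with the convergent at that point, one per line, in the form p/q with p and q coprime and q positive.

23/1
35258/1531
175507/7621
379031651/16458604
15928139950/691643949
780857889201/33907012105

APPEND 23: p_0 = 23·1 + 0 = 23, q_0 = 23·0 + 1 = 1 → 23/1
APPEND 34: p_1 = 34·23 + 1 = 783, q_1 = 34·1 + 0 = 34 → 783/34
APPEND 44: p_2 = 44·783 + 23 = 34475, q_2 = 44·34 + 1 = 1497 → 34475/1497
APPEND 1: p_3 = 1·34475 + 783 = 35258, q_3 = 1·1497 + 34 = 1531 → 35258/1531
APPEND 4: p_4 = 4·35258 + 34475 = 175507, q_4 = 4·1531 + 1497 = 7621 → 175507/7621
APPEND 50: p_5 = 50·175507 + 35258 = 8810608, q_5 = 50·7621 + 1531 = 382581 → 8810608/382581
APPEND 43: p_6 = 43·8810608 + 175507 = 379031651, q_6 = 43·382581 + 7621 = 16458604 → 379031651/16458604
APPEND 42: p_7 = 42·379031651 + 8810608 = 15928139950, q_7 = 42·16458604 + 382581 = 691643949 → 15928139950/691643949
APPEND 49: p_8 = 49·15928139950 + 379031651 = 780857889201, q_8 = 49·691643949 + 16458604 = 33907012105 → 780857889201/33907012105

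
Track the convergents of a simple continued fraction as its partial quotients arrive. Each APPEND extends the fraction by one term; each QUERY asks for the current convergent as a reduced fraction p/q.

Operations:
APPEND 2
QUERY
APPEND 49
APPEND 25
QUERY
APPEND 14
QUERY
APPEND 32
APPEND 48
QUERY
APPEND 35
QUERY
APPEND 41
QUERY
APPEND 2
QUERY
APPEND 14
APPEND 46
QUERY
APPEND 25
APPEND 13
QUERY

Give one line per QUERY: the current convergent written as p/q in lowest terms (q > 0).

2/1
2477/1226
34777/17213
53571145/26515229
1876105416/928585057
76973893201/38098502566
155823891818/77125590189
104047209309856/51498536789941
33948750843935545/16803055131468522

APPEND 2: p_0 = 2·1 + 0 = 2, q_0 = 2·0 + 1 = 1 → 2/1
APPEND 49: p_1 = 49·2 + 1 = 99, q_1 = 49·1 + 0 = 49 → 99/49
APPEND 25: p_2 = 25·99 + 2 = 2477, q_2 = 25·49 + 1 = 1226 → 2477/1226
APPEND 14: p_3 = 14·2477 + 99 = 34777, q_3 = 14·1226 + 49 = 17213 → 34777/17213
APPEND 32: p_4 = 32·34777 + 2477 = 1115341, q_4 = 32·17213 + 1226 = 552042 → 1115341/552042
APPEND 48: p_5 = 48·1115341 + 34777 = 53571145, q_5 = 48·552042 + 17213 = 26515229 → 53571145/26515229
APPEND 35: p_6 = 35·53571145 + 1115341 = 1876105416, q_6 = 35·26515229 + 552042 = 928585057 → 1876105416/928585057
APPEND 41: p_7 = 41·1876105416 + 53571145 = 76973893201, q_7 = 41·928585057 + 26515229 = 38098502566 → 76973893201/38098502566
APPEND 2: p_8 = 2·76973893201 + 1876105416 = 155823891818, q_8 = 2·38098502566 + 928585057 = 77125590189 → 155823891818/77125590189
APPEND 14: p_9 = 14·155823891818 + 76973893201 = 2258508378653, q_9 = 14·77125590189 + 38098502566 = 1117856765212 → 2258508378653/1117856765212
APPEND 46: p_10 = 46·2258508378653 + 155823891818 = 104047209309856, q_10 = 46·1117856765212 + 77125590189 = 51498536789941 → 104047209309856/51498536789941
APPEND 25: p_11 = 25·104047209309856 + 2258508378653 = 2603438741125053, q_11 = 25·51498536789941 + 1117856765212 = 1288581276513737 → 2603438741125053/1288581276513737
APPEND 13: p_12 = 13·2603438741125053 + 104047209309856 = 33948750843935545, q_12 = 13·1288581276513737 + 51498536789941 = 16803055131468522 → 33948750843935545/16803055131468522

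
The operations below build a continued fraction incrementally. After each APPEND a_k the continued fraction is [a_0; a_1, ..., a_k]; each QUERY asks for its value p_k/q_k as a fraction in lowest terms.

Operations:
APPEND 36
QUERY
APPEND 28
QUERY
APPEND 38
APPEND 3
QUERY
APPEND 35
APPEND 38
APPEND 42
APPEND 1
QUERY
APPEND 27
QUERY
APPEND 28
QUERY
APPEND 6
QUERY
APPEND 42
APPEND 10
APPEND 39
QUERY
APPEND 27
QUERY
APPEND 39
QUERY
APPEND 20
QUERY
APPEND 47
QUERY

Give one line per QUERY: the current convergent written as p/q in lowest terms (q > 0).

36/1
1009/28
116143/3223
6714025354/186316039
187836665215/5212518809
5266140651374/146136842691
31784680573459/882033574955
525266687914395833/14576294182826436
14195634585616627470/393932740439796737
554155015526962867163/15377953171334899179
11097295945124873970730/307952996167137780317
522127064436396039491473/14489168773026810574078

APPEND 36: p_0 = 36·1 + 0 = 36, q_0 = 36·0 + 1 = 1 → 36/1
APPEND 28: p_1 = 28·36 + 1 = 1009, q_1 = 28·1 + 0 = 28 → 1009/28
APPEND 38: p_2 = 38·1009 + 36 = 38378, q_2 = 38·28 + 1 = 1065 → 38378/1065
APPEND 3: p_3 = 3·38378 + 1009 = 116143, q_3 = 3·1065 + 28 = 3223 → 116143/3223
APPEND 35: p_4 = 35·116143 + 38378 = 4103383, q_4 = 35·3223 + 1065 = 113870 → 4103383/113870
APPEND 38: p_5 = 38·4103383 + 116143 = 156044697, q_5 = 38·113870 + 3223 = 4330283 → 156044697/4330283
APPEND 42: p_6 = 42·156044697 + 4103383 = 6557980657, q_6 = 42·4330283 + 113870 = 181985756 → 6557980657/181985756
APPEND 1: p_7 = 1·6557980657 + 156044697 = 6714025354, q_7 = 1·181985756 + 4330283 = 186316039 → 6714025354/186316039
APPEND 27: p_8 = 27·6714025354 + 6557980657 = 187836665215, q_8 = 27·186316039 + 181985756 = 5212518809 → 187836665215/5212518809
APPEND 28: p_9 = 28·187836665215 + 6714025354 = 5266140651374, q_9 = 28·5212518809 + 186316039 = 146136842691 → 5266140651374/146136842691
APPEND 6: p_10 = 6·5266140651374 + 187836665215 = 31784680573459, q_10 = 6·146136842691 + 5212518809 = 882033574955 → 31784680573459/882033574955
APPEND 42: p_11 = 42·31784680573459 + 5266140651374 = 1340222724736652, q_11 = 42·882033574955 + 146136842691 = 37191546990801 → 1340222724736652/37191546990801
APPEND 10: p_12 = 10·1340222724736652 + 31784680573459 = 13434011927939979, q_12 = 10·37191546990801 + 882033574955 = 372797503482965 → 13434011927939979/372797503482965
APPEND 39: p_13 = 39·13434011927939979 + 1340222724736652 = 525266687914395833, q_13 = 39·372797503482965 + 37191546990801 = 14576294182826436 → 525266687914395833/14576294182826436
APPEND 27: p_14 = 27·525266687914395833 + 13434011927939979 = 14195634585616627470, q_14 = 27·14576294182826436 + 372797503482965 = 393932740439796737 → 14195634585616627470/393932740439796737
APPEND 39: p_15 = 39·14195634585616627470 + 525266687914395833 = 554155015526962867163, q_15 = 39·393932740439796737 + 14576294182826436 = 15377953171334899179 → 554155015526962867163/15377953171334899179
APPEND 20: p_16 = 20·554155015526962867163 + 14195634585616627470 = 11097295945124873970730, q_16 = 20·15377953171334899179 + 393932740439796737 = 307952996167137780317 → 11097295945124873970730/307952996167137780317
APPEND 47: p_17 = 47·11097295945124873970730 + 554155015526962867163 = 522127064436396039491473, q_17 = 47·307952996167137780317 + 15377953171334899179 = 14489168773026810574078 → 522127064436396039491473/14489168773026810574078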